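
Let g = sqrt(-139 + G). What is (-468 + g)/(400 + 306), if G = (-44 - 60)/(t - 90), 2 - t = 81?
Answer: -234/353 + I*sqrt(23387)/9178 ≈ -0.66289 + 0.016662*I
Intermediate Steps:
t = -79 (t = 2 - 1*81 = 2 - 81 = -79)
G = 8/13 (G = (-44 - 60)/(-79 - 90) = -104/(-169) = -104*(-1/169) = 8/13 ≈ 0.61539)
g = I*sqrt(23387)/13 (g = sqrt(-139 + 8/13) = sqrt(-1799/13) = I*sqrt(23387)/13 ≈ 11.764*I)
(-468 + g)/(400 + 306) = (-468 + I*sqrt(23387)/13)/(400 + 306) = (-468 + I*sqrt(23387)/13)/706 = (-468 + I*sqrt(23387)/13)*(1/706) = -234/353 + I*sqrt(23387)/9178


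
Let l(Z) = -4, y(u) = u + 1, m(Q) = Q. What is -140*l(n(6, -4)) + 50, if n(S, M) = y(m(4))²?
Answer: 610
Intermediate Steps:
y(u) = 1 + u
n(S, M) = 25 (n(S, M) = (1 + 4)² = 5² = 25)
-140*l(n(6, -4)) + 50 = -140*(-4) + 50 = 560 + 50 = 610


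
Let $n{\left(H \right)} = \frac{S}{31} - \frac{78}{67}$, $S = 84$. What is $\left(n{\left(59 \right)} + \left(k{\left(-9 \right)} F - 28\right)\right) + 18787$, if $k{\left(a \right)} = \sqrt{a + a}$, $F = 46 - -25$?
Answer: $\frac{38965653}{2077} + 213 i \sqrt{2} \approx 18761.0 + 301.23 i$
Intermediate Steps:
$n{\left(H \right)} = \frac{3210}{2077}$ ($n{\left(H \right)} = \frac{84}{31} - \frac{78}{67} = \frac{3210}{2077}$)
$F = 71$ ($F = 46 + 25 = 71$)
$k{\left(a \right)} = \sqrt{2} \sqrt{a}$ ($k{\left(a \right)} = \sqrt{2 a} = \sqrt{2} \sqrt{a}$)
$\left(n{\left(59 \right)} + \left(k{\left(-9 \right)} F - 28\right)\right) + 18787 = \left(\frac{3210}{2077} - \left(28 - \sqrt{2} \sqrt{-9} \cdot 71\right)\right) + 18787 = \left(\frac{3210}{2077} - \left(28 - \sqrt{2} \cdot 3 i 71\right)\right) + 18787 = \left(\frac{3210}{2077} - \left(28 - 3 i \sqrt{2} \cdot 71\right)\right) + 18787 = \left(\frac{3210}{2077} - \left(28 - 213 i \sqrt{2}\right)\right) + 18787 = \left(- \frac{54946}{2077} + 213 i \sqrt{2}\right) + 18787 = \frac{38965653}{2077} + 213 i \sqrt{2}$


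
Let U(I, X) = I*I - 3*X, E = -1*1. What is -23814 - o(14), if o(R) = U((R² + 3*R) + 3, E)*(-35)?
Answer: 2009126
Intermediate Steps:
E = -1
U(I, X) = I² - 3*X
o(R) = -105 - 35*(3 + R² + 3*R)² (o(R) = (((R² + 3*R) + 3)² - 3*(-1))*(-35) = ((3 + R² + 3*R)² + 3)*(-35) = (3 + (3 + R² + 3*R)²)*(-35) = -105 - 35*(3 + R² + 3*R)²)
-23814 - o(14) = -23814 - (-105 - 35*(3 + 14² + 3*14)²) = -23814 - (-105 - 35*(3 + 196 + 42)²) = -23814 - (-105 - 35*241²) = -23814 - (-105 - 35*58081) = -23814 - (-105 - 2032835) = -23814 - 1*(-2032940) = -23814 + 2032940 = 2009126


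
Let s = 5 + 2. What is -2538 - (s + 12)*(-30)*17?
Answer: 7152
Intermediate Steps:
s = 7
-2538 - (s + 12)*(-30)*17 = -2538 - (7 + 12)*(-30)*17 = -2538 - 19*(-30)*17 = -2538 - (-570)*17 = -2538 - 1*(-9690) = -2538 + 9690 = 7152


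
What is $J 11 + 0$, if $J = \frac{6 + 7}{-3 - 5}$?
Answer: $- \frac{143}{8} \approx -17.875$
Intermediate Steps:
$J = - \frac{13}{8}$ ($J = \frac{13}{-8} = 13 \left(- \frac{1}{8}\right) = - \frac{13}{8} \approx -1.625$)
$J 11 + 0 = \left(- \frac{13}{8}\right) 11 + 0 = - \frac{143}{8} + 0 = - \frac{143}{8}$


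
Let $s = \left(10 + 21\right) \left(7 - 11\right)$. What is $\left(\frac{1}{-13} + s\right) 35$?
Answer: $- \frac{56455}{13} \approx -4342.7$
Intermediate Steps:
$s = -124$ ($s = 31 \left(-4\right) = -124$)
$\left(\frac{1}{-13} + s\right) 35 = \left(\frac{1}{-13} - 124\right) 35 = \left(- \frac{1}{13} - 124\right) 35 = \left(- \frac{1613}{13}\right) 35 = - \frac{56455}{13}$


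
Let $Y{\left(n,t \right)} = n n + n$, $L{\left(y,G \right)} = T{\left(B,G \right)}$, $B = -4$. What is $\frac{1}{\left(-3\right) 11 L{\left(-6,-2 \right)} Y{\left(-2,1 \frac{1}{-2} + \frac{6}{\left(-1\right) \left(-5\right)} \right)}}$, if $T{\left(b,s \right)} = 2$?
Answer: $- \frac{1}{132} \approx -0.0075758$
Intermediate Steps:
$L{\left(y,G \right)} = 2$
$Y{\left(n,t \right)} = n + n^{2}$ ($Y{\left(n,t \right)} = n^{2} + n = n + n^{2}$)
$\frac{1}{\left(-3\right) 11 L{\left(-6,-2 \right)} Y{\left(-2,1 \frac{1}{-2} + \frac{6}{\left(-1\right) \left(-5\right)} \right)}} = \frac{1}{\left(-3\right) 11 \cdot 2 \left(- 2 \left(1 - 2\right)\right)} = \frac{1}{\left(-33\right) 2 \left(\left(-2\right) \left(-1\right)\right)} = \frac{1}{\left(-66\right) 2} = \frac{1}{-132} = - \frac{1}{132}$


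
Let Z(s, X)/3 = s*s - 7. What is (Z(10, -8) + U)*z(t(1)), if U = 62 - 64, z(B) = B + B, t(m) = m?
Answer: 554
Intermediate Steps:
z(B) = 2*B
U = -2
Z(s, X) = -21 + 3*s² (Z(s, X) = 3*(s*s - 7) = 3*(s² - 7) = 3*(-7 + s²) = -21 + 3*s²)
(Z(10, -8) + U)*z(t(1)) = ((-21 + 3*10²) - 2)*(2*1) = ((-21 + 3*100) - 2)*2 = ((-21 + 300) - 2)*2 = (279 - 2)*2 = 277*2 = 554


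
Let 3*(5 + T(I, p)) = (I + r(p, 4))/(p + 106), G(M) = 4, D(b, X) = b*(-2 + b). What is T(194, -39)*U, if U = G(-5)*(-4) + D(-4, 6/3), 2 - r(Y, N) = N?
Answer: -2168/67 ≈ -32.358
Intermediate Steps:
r(Y, N) = 2 - N
T(I, p) = -5 + (-2 + I)/(3*(106 + p)) (T(I, p) = -5 + ((I + (2 - 1*4))/(p + 106))/3 = -5 + ((I + (2 - 4))/(106 + p))/3 = -5 + ((I - 2)/(106 + p))/3 = -5 + ((-2 + I)/(106 + p))/3 = -5 + (-2 + I)/(3*(106 + p)))
U = 8 (U = 4*(-4) - 4*(-2 - 4) = -16 - 4*(-6) = -16 + 24 = 8)
T(194, -39)*U = ((-1592 + 194 - 15*(-39))/(3*(106 - 39)))*8 = ((⅓)*(-1592 + 194 + 585)/67)*8 = ((⅓)*(1/67)*(-813))*8 = -271/67*8 = -2168/67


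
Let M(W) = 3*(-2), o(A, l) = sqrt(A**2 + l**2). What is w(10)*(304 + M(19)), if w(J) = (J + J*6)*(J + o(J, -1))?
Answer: 208600 + 20860*sqrt(101) ≈ 4.1824e+5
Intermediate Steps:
M(W) = -6
w(J) = 7*J*(J + sqrt(1 + J**2)) (w(J) = (J + J*6)*(J + sqrt(J**2 + (-1)**2)) = (J + 6*J)*(J + sqrt(J**2 + 1)) = (7*J)*(J + sqrt(1 + J**2)) = 7*J*(J + sqrt(1 + J**2)))
w(10)*(304 + M(19)) = (7*10*(10 + sqrt(1 + 10**2)))*(304 - 6) = (7*10*(10 + sqrt(1 + 100)))*298 = (7*10*(10 + sqrt(101)))*298 = (700 + 70*sqrt(101))*298 = 208600 + 20860*sqrt(101)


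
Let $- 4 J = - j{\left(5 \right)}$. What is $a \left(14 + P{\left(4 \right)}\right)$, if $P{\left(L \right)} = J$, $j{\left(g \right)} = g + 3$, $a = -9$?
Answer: $-144$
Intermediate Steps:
$j{\left(g \right)} = 3 + g$
$J = 2$ ($J = - \frac{\left(-1\right) \left(3 + 5\right)}{4} = - \frac{\left(-1\right) 8}{4} = \left(- \frac{1}{4}\right) \left(-8\right) = 2$)
$P{\left(L \right)} = 2$
$a \left(14 + P{\left(4 \right)}\right) = - 9 \left(14 + 2\right) = \left(-9\right) 16 = -144$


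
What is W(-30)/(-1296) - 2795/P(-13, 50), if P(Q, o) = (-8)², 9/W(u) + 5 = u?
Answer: -880421/20160 ≈ -43.672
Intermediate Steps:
W(u) = 9/(-5 + u)
P(Q, o) = 64
W(-30)/(-1296) - 2795/P(-13, 50) = (9/(-5 - 30))/(-1296) - 2795/64 = (9/(-35))*(-1/1296) - 2795*1/64 = (9*(-1/35))*(-1/1296) - 2795/64 = -9/35*(-1/1296) - 2795/64 = 1/5040 - 2795/64 = -880421/20160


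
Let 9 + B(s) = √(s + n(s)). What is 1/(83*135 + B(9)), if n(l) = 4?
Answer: 11196/125350403 - √13/125350403 ≈ 8.9289e-5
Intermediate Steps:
B(s) = -9 + √(4 + s) (B(s) = -9 + √(s + 4) = -9 + √(4 + s))
1/(83*135 + B(9)) = 1/(83*135 + (-9 + √(4 + 9))) = 1/(11205 + (-9 + √13)) = 1/(11196 + √13)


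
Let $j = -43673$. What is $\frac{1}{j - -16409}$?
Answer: $- \frac{1}{27264} \approx -3.6678 \cdot 10^{-5}$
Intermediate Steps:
$\frac{1}{j - -16409} = \frac{1}{-43673 - -16409} = \frac{1}{-43673 + \left(-151 + 16560\right)} = \frac{1}{-43673 + 16409} = \frac{1}{-27264} = - \frac{1}{27264}$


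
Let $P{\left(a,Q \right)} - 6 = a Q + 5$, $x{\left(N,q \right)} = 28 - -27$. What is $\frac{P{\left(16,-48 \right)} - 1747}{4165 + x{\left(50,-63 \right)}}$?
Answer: $- \frac{626}{1055} \approx -0.59336$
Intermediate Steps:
$x{\left(N,q \right)} = 55$ ($x{\left(N,q \right)} = 28 + 27 = 55$)
$P{\left(a,Q \right)} = 11 + Q a$ ($P{\left(a,Q \right)} = 6 + \left(a Q + 5\right) = 6 + \left(Q a + 5\right) = 6 + \left(5 + Q a\right) = 11 + Q a$)
$\frac{P{\left(16,-48 \right)} - 1747}{4165 + x{\left(50,-63 \right)}} = \frac{\left(11 - 768\right) - 1747}{4165 + 55} = \frac{\left(11 - 768\right) - 1747}{4220} = \left(-757 - 1747\right) \frac{1}{4220} = \left(-2504\right) \frac{1}{4220} = - \frac{626}{1055}$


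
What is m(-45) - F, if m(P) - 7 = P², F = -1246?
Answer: 3278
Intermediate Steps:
m(P) = 7 + P²
m(-45) - F = (7 + (-45)²) - 1*(-1246) = (7 + 2025) + 1246 = 2032 + 1246 = 3278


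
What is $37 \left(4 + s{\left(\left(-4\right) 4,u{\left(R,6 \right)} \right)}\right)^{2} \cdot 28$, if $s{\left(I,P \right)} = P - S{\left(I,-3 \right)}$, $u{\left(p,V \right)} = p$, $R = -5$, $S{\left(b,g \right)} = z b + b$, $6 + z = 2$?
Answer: $2487436$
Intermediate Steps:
$z = -4$ ($z = -6 + 2 = -4$)
$S{\left(b,g \right)} = - 3 b$ ($S{\left(b,g \right)} = - 4 b + b = - 3 b$)
$s{\left(I,P \right)} = P + 3 I$ ($s{\left(I,P \right)} = P - - 3 I = P + 3 I$)
$37 \left(4 + s{\left(\left(-4\right) 4,u{\left(R,6 \right)} \right)}\right)^{2} \cdot 28 = 37 \left(4 + \left(-5 + 3 \left(\left(-4\right) 4\right)\right)\right)^{2} \cdot 28 = 37 \left(4 + \left(-5 + 3 \left(-16\right)\right)\right)^{2} \cdot 28 = 37 \left(4 - 53\right)^{2} \cdot 28 = 37 \left(-49\right)^{2} \cdot 28 = 37 \cdot 2401 \cdot 28 = 88837 \cdot 28 = 2487436$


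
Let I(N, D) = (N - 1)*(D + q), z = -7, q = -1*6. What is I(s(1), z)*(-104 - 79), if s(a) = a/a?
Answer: 0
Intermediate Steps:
q = -6
s(a) = 1
I(N, D) = (-1 + N)*(-6 + D) (I(N, D) = (N - 1)*(D - 6) = (-1 + N)*(-6 + D))
I(s(1), z)*(-104 - 79) = (6 - 1*(-7) - 6*1 - 7*1)*(-104 - 79) = (6 + 7 - 6 - 7)*(-183) = 0*(-183) = 0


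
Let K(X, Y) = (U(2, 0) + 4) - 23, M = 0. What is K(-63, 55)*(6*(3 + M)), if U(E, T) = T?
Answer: -342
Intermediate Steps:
K(X, Y) = -19 (K(X, Y) = (0 + 4) - 23 = 4 - 23 = -19)
K(-63, 55)*(6*(3 + M)) = -114*(3 + 0) = -114*3 = -19*18 = -342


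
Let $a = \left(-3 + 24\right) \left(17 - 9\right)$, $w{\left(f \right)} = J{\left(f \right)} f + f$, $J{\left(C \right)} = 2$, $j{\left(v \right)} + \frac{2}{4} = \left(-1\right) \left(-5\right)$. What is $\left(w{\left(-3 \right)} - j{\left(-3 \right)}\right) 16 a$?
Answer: $-36288$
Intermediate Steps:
$j{\left(v \right)} = \frac{9}{2}$ ($j{\left(v \right)} = - \frac{1}{2} - -5 = - \frac{1}{2} + 5 = \frac{9}{2}$)
$w{\left(f \right)} = 3 f$ ($w{\left(f \right)} = 2 f + f = 3 f$)
$a = 168$ ($a = 21 \cdot 8 = 168$)
$\left(w{\left(-3 \right)} - j{\left(-3 \right)}\right) 16 a = \left(3 \left(-3\right) - \frac{9}{2}\right) 16 \cdot 168 = \left(-9 - \frac{9}{2}\right) 16 \cdot 168 = \left(- \frac{27}{2}\right) 16 \cdot 168 = \left(-216\right) 168 = -36288$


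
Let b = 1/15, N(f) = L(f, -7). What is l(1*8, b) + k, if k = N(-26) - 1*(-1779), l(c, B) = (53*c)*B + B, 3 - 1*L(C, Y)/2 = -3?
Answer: 5458/3 ≈ 1819.3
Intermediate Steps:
L(C, Y) = 12 (L(C, Y) = 6 - 2*(-3) = 6 + 6 = 12)
N(f) = 12
b = 1/15 ≈ 0.066667
l(c, B) = B + 53*B*c (l(c, B) = 53*B*c + B = B + 53*B*c)
k = 1791 (k = 12 - 1*(-1779) = 12 + 1779 = 1791)
l(1*8, b) + k = (1 + 53*(1*8))/15 + 1791 = (1 + 53*8)/15 + 1791 = (1 + 424)/15 + 1791 = (1/15)*425 + 1791 = 85/3 + 1791 = 5458/3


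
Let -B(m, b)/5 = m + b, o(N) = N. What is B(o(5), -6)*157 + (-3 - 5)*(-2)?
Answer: 801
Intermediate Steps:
B(m, b) = -5*b - 5*m (B(m, b) = -5*(m + b) = -5*(b + m) = -5*b - 5*m)
B(o(5), -6)*157 + (-3 - 5)*(-2) = (-5*(-6) - 5*5)*157 + (-3 - 5)*(-2) = (30 - 25)*157 - 8*(-2) = 5*157 + 16 = 785 + 16 = 801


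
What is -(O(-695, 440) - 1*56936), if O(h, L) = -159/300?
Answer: 5693653/100 ≈ 56937.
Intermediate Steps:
O(h, L) = -53/100 (O(h, L) = -159*1/300 = -53/100)
-(O(-695, 440) - 1*56936) = -(-53/100 - 1*56936) = -(-53/100 - 56936) = -1*(-5693653/100) = 5693653/100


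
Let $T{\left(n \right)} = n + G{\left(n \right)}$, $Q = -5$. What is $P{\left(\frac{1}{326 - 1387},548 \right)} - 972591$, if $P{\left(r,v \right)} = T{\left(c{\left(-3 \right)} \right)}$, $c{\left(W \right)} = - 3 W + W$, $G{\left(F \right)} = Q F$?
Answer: $-972615$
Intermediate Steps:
$G{\left(F \right)} = - 5 F$
$c{\left(W \right)} = - 2 W$
$T{\left(n \right)} = - 4 n$ ($T{\left(n \right)} = n - 5 n = - 4 n$)
$P{\left(r,v \right)} = -24$ ($P{\left(r,v \right)} = - 4 \left(\left(-2\right) \left(-3\right)\right) = \left(-4\right) 6 = -24$)
$P{\left(\frac{1}{326 - 1387},548 \right)} - 972591 = -24 - 972591 = -972615$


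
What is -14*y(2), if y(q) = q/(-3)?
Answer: 28/3 ≈ 9.3333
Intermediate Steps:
y(q) = -q/3 (y(q) = q*(-1/3) = -q/3)
-14*y(2) = -(-14)*2/3 = -14*(-2/3) = 28/3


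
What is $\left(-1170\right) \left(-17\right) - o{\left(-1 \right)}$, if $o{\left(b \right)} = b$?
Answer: $19891$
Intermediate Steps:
$\left(-1170\right) \left(-17\right) - o{\left(-1 \right)} = \left(-1170\right) \left(-17\right) - -1 = 19890 + 1 = 19891$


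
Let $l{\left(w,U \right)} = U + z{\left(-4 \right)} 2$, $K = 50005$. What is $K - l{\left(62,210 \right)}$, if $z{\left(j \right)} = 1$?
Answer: $49793$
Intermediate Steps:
$l{\left(w,U \right)} = 2 + U$ ($l{\left(w,U \right)} = U + 1 \cdot 2 = U + 2 = 2 + U$)
$K - l{\left(62,210 \right)} = 50005 - \left(2 + 210\right) = 50005 - 212 = 49793$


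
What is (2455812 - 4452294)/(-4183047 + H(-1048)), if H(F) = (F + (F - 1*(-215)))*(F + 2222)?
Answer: 665494/2130447 ≈ 0.31237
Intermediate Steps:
H(F) = (215 + 2*F)*(2222 + F) (H(F) = (F + (F + 215))*(2222 + F) = (F + (215 + F))*(2222 + F) = (215 + 2*F)*(2222 + F))
(2455812 - 4452294)/(-4183047 + H(-1048)) = (2455812 - 4452294)/(-4183047 + (477730 + 2*(-1048)² + 4659*(-1048))) = -1996482/(-4183047 + (477730 + 2*1098304 - 4882632)) = -1996482/(-4183047 + (477730 + 2196608 - 4882632)) = -1996482/(-4183047 - 2208294) = -1996482/(-6391341) = -1996482*(-1/6391341) = 665494/2130447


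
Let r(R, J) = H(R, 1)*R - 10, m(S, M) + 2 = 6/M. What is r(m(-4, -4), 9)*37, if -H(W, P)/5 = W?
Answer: -10545/4 ≈ -2636.3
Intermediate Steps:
m(S, M) = -2 + 6/M
H(W, P) = -5*W
r(R, J) = -10 - 5*R² (r(R, J) = (-5*R)*R - 10 = -5*R² - 10 = -10 - 5*R²)
r(m(-4, -4), 9)*37 = (-10 - 5*(-2 + 6/(-4))²)*37 = (-10 - 5*(-2 + 6*(-¼))²)*37 = (-10 - 5*(-2 - 3/2)²)*37 = (-10 - 5*(-7/2)²)*37 = (-10 - 5*49/4)*37 = (-10 - 245/4)*37 = -285/4*37 = -10545/4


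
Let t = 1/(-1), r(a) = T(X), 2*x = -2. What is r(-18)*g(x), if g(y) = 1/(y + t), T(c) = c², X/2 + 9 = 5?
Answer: -32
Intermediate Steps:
X = -8 (X = -18 + 2*5 = -18 + 10 = -8)
x = -1 (x = (½)*(-2) = -1)
r(a) = 64 (r(a) = (-8)² = 64)
t = -1
g(y) = 1/(-1 + y) (g(y) = 1/(y - 1) = 1/(-1 + y))
r(-18)*g(x) = 64/(-1 - 1) = 64/(-2) = 64*(-½) = -32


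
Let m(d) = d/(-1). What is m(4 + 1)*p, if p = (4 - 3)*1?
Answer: -5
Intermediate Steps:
m(d) = -d (m(d) = d*(-1) = -d)
p = 1 (p = 1*1 = 1)
m(4 + 1)*p = -(4 + 1)*1 = -1*5*1 = -5*1 = -5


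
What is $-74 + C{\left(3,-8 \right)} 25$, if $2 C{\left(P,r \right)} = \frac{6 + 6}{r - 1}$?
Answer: $- \frac{272}{3} \approx -90.667$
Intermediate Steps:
$C{\left(P,r \right)} = \frac{6}{-1 + r}$ ($C{\left(P,r \right)} = \frac{\left(6 + 6\right) \frac{1}{r - 1}}{2} = \frac{12 \frac{1}{-1 + r}}{2} = \frac{6}{-1 + r}$)
$-74 + C{\left(3,-8 \right)} 25 = -74 + \frac{6}{-1 - 8} \cdot 25 = -74 + \frac{6}{-9} \cdot 25 = -74 + 6 \left(- \frac{1}{9}\right) 25 = -74 - \frac{50}{3} = - \frac{272}{3}$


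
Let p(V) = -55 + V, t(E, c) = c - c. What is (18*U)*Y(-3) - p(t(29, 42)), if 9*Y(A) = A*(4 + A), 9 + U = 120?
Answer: -611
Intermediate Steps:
U = 111 (U = -9 + 120 = 111)
t(E, c) = 0
Y(A) = A*(4 + A)/9 (Y(A) = (A*(4 + A))/9 = A*(4 + A)/9)
(18*U)*Y(-3) - p(t(29, 42)) = (18*111)*((⅑)*(-3)*(4 - 3)) - (-55 + 0) = 1998*((⅑)*(-3)*1) - 1*(-55) = 1998*(-⅓) + 55 = -666 + 55 = -611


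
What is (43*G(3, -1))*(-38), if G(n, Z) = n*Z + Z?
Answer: 6536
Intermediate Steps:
G(n, Z) = Z + Z*n (G(n, Z) = Z*n + Z = Z + Z*n)
(43*G(3, -1))*(-38) = (43*(-(1 + 3)))*(-38) = (43*(-1*4))*(-38) = (43*(-4))*(-38) = -172*(-38) = 6536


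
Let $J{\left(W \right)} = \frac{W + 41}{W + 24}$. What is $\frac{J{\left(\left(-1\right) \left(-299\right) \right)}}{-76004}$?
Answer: $- \frac{5}{361019} \approx -1.385 \cdot 10^{-5}$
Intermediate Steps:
$J{\left(W \right)} = \frac{41 + W}{24 + W}$
$\frac{J{\left(\left(-1\right) \left(-299\right) \right)}}{-76004} = \frac{\frac{1}{24 - -299} \left(41 - -299\right)}{-76004} = \frac{41 + 299}{24 + 299} \left(- \frac{1}{76004}\right) = \frac{1}{323} \cdot 340 \left(- \frac{1}{76004}\right) = \frac{20}{19} \left(- \frac{1}{76004}\right) = - \frac{5}{361019}$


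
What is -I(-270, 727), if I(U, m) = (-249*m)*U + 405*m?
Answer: -49170645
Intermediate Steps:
I(U, m) = 405*m - 249*U*m (I(U, m) = -249*U*m + 405*m = 405*m - 249*U*m)
-I(-270, 727) = -3*727*(135 - 83*(-270)) = -3*727*(135 + 22410) = -3*727*22545 = -1*49170645 = -49170645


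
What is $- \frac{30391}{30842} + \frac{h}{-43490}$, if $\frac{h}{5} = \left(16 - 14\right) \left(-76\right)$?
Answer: $- \frac{129826467}{134131858} \approx -0.9679$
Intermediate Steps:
$h = -760$ ($h = 5 \left(16 - 14\right) \left(-76\right) = 5 \cdot 2 \left(-76\right) = 5 \left(-152\right) = -760$)
$- \frac{30391}{30842} + \frac{h}{-43490} = - \frac{30391}{30842} - \frac{760}{-43490} = \left(-30391\right) \frac{1}{30842} - - \frac{76}{4349} = - \frac{30391}{30842} + \frac{76}{4349} = - \frac{129826467}{134131858}$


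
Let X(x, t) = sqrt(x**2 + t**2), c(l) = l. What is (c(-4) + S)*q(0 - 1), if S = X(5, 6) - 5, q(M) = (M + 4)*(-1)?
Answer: 27 - 3*sqrt(61) ≈ 3.5693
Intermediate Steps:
q(M) = -4 - M (q(M) = (4 + M)*(-1) = -4 - M)
X(x, t) = sqrt(t**2 + x**2)
S = -5 + sqrt(61) (S = sqrt(6**2 + 5**2) - 5 = sqrt(36 + 25) - 5 = sqrt(61) - 5 = -5 + sqrt(61) ≈ 2.8102)
(c(-4) + S)*q(0 - 1) = (-4 + (-5 + sqrt(61)))*(-4 - (0 - 1)) = (-9 + sqrt(61))*(-4 - 1*(-1)) = (-9 + sqrt(61))*(-4 + 1) = (-9 + sqrt(61))*(-3) = 27 - 3*sqrt(61)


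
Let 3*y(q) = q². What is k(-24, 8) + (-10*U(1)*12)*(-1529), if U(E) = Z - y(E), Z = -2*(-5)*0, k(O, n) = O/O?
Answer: -61159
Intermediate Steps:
y(q) = q²/3
k(O, n) = 1
Z = 0 (Z = 10*0 = 0)
U(E) = -E²/3 (U(E) = 0 - E²/3 = -E²/3)
k(-24, 8) + (-10*U(1)*12)*(-1529) = 1 + (-(-10)*1²/3*12)*(-1529) = 1 + (-(-10)/3*12)*(-1529) = 1 + (-10*(-⅓)*12)*(-1529) = 1 + ((10/3)*12)*(-1529) = 1 + 40*(-1529) = 1 - 61160 = -61159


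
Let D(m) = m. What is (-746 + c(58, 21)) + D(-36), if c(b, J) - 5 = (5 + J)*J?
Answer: -231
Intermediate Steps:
c(b, J) = 5 + J*(5 + J) (c(b, J) = 5 + (5 + J)*J = 5 + J*(5 + J))
(-746 + c(58, 21)) + D(-36) = (-746 + (5 + 21**2 + 5*21)) - 36 = (-746 + (5 + 441 + 105)) - 36 = (-746 + 551) - 36 = -195 - 36 = -231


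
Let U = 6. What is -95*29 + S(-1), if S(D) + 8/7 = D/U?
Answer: -115765/42 ≈ -2756.3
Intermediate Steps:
S(D) = -8/7 + D/6
-95*29 + S(-1) = -95*29 + (-8/7 + (1/6)*(-1)) = -2755 + (-8/7 - 1/6) = -2755 - 55/42 = -115765/42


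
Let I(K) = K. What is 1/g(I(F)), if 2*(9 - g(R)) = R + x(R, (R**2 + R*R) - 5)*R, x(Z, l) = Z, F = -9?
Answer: -1/27 ≈ -0.037037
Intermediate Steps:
g(R) = 9 - R/2 - R**2/2 (g(R) = 9 - (R + R*R)/2 = 9 - (R + R**2)/2 = 9 + (-R/2 - R**2/2) = 9 - R/2 - R**2/2)
1/g(I(F)) = 1/(9 - 1/2*(-9) - 1/2*(-9)**2) = 1/(9 + 9/2 - 1/2*81) = 1/(9 + 9/2 - 81/2) = 1/(-27) = -1/27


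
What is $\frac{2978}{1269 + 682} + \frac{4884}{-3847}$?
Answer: $\frac{1927682}{7505497} \approx 0.25684$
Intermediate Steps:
$\frac{2978}{1269 + 682} + \frac{4884}{-3847} = \frac{2978}{1951} + 4884 \left(- \frac{1}{3847}\right) = 2978 \cdot \frac{1}{1951} - \frac{4884}{3847} = \frac{2978}{1951} - \frac{4884}{3847} = \frac{1927682}{7505497}$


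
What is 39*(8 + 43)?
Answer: 1989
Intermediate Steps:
39*(8 + 43) = 39*51 = 1989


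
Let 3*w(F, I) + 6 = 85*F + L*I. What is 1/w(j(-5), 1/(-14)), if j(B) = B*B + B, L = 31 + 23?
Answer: 21/11831 ≈ 0.0017750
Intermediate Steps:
L = 54
j(B) = B + B**2 (j(B) = B**2 + B = B + B**2)
w(F, I) = -2 + 18*I + 85*F/3 (w(F, I) = -2 + (85*F + 54*I)/3 = -2 + (54*I + 85*F)/3 = -2 + (18*I + 85*F/3) = -2 + 18*I + 85*F/3)
1/w(j(-5), 1/(-14)) = 1/(-2 + 18/(-14) + 85*(-5*(1 - 5))/3) = 1/(-2 + 18*(-1/14) + 85*(-5*(-4))/3) = 1/(-2 - 9/7 + (85/3)*20) = 1/(-2 - 9/7 + 1700/3) = 1/(11831/21) = 21/11831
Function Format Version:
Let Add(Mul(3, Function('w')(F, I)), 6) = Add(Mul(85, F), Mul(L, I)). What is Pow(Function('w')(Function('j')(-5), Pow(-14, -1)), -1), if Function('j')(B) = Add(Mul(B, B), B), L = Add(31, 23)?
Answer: Rational(21, 11831) ≈ 0.0017750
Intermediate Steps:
L = 54
Function('j')(B) = Add(B, Pow(B, 2)) (Function('j')(B) = Add(Pow(B, 2), B) = Add(B, Pow(B, 2)))
Function('w')(F, I) = Add(-2, Mul(18, I), Mul(Rational(85, 3), F)) (Function('w')(F, I) = Add(-2, Mul(Rational(1, 3), Add(Mul(85, F), Mul(54, I)))) = Add(-2, Mul(Rational(1, 3), Add(Mul(54, I), Mul(85, F)))) = Add(-2, Add(Mul(18, I), Mul(Rational(85, 3), F))) = Add(-2, Mul(18, I), Mul(Rational(85, 3), F)))
Pow(Function('w')(Function('j')(-5), Pow(-14, -1)), -1) = Pow(Add(-2, Mul(18, Pow(-14, -1)), Mul(Rational(85, 3), Mul(-5, Add(1, -5)))), -1) = Pow(Add(-2, Mul(18, Rational(-1, 14)), Mul(Rational(85, 3), Mul(-5, -4))), -1) = Pow(Add(-2, Rational(-9, 7), Mul(Rational(85, 3), 20)), -1) = Pow(Add(-2, Rational(-9, 7), Rational(1700, 3)), -1) = Pow(Rational(11831, 21), -1) = Rational(21, 11831)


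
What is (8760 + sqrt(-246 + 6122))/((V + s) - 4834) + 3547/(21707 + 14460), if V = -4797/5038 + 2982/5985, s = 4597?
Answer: -453694526774527/12330902081653 - 2871660*sqrt(1469)/340943459 ≈ -37.116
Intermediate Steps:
V = -651749/1435830 (V = -4797*1/5038 + 2982*(1/5985) = -4797/5038 + 142/285 = -651749/1435830 ≈ -0.45392)
(8760 + sqrt(-246 + 6122))/((V + s) - 4834) + 3547/(21707 + 14460) = (8760 + sqrt(-246 + 6122))/((-651749/1435830 + 4597) - 4834) + 3547/(21707 + 14460) = (8760 + sqrt(5876))/(6599858761/1435830 - 4834) + 3547/36167 = (8760 + 2*sqrt(1469))/(-340943459/1435830) + 3547*(1/36167) = (8760 + 2*sqrt(1469))*(-1435830/340943459) + 3547/36167 = (-12577870800/340943459 - 2871660*sqrt(1469)/340943459) + 3547/36167 = -453694526774527/12330902081653 - 2871660*sqrt(1469)/340943459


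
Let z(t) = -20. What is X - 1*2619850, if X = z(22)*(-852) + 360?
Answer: -2602450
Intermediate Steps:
X = 17400 (X = -20*(-852) + 360 = 17040 + 360 = 17400)
X - 1*2619850 = 17400 - 1*2619850 = 17400 - 2619850 = -2602450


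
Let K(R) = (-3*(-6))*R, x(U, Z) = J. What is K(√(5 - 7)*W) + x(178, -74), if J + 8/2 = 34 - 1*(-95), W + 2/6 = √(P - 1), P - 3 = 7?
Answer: 125 + 48*I*√2 ≈ 125.0 + 67.882*I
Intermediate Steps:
P = 10 (P = 3 + 7 = 10)
W = 8/3 (W = -⅓ + √(10 - 1) = -⅓ + √9 = -⅓ + 3 = 8/3 ≈ 2.6667)
J = 125 (J = -4 + (34 - 1*(-95)) = -4 + (34 + 95) = -4 + 129 = 125)
x(U, Z) = 125
K(R) = 18*R
K(√(5 - 7)*W) + x(178, -74) = 18*(√(5 - 7)*(8/3)) + 125 = 18*(√(-2)*(8/3)) + 125 = 18*((I*√2)*(8/3)) + 125 = 18*(8*I*√2/3) + 125 = 48*I*√2 + 125 = 125 + 48*I*√2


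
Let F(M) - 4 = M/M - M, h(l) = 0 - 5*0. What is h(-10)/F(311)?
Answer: 0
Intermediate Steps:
h(l) = 0 (h(l) = 0 + 0 = 0)
F(M) = 5 - M (F(M) = 4 + (M/M - M) = 4 + (1 - M) = 5 - M)
h(-10)/F(311) = 0/(5 - 1*311) = 0/(5 - 311) = 0/(-306) = 0*(-1/306) = 0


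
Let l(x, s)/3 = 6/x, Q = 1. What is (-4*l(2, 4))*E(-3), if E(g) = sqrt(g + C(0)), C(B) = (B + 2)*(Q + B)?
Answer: -36*I ≈ -36.0*I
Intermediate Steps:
C(B) = (1 + B)*(2 + B) (C(B) = (B + 2)*(1 + B) = (2 + B)*(1 + B) = (1 + B)*(2 + B))
l(x, s) = 18/x (l(x, s) = 3*(6/x) = 18/x)
E(g) = sqrt(2 + g) (E(g) = sqrt(g + (2 + 0**2 + 3*0)) = sqrt(g + (2 + 0 + 0)) = sqrt(g + 2) = sqrt(2 + g))
(-4*l(2, 4))*E(-3) = (-72/2)*sqrt(2 - 3) = (-72/2)*sqrt(-1) = (-4*9)*I = -36*I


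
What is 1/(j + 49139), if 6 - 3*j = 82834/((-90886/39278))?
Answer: 136329/8326120315 ≈ 1.6374e-5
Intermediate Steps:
j = 1627049584/136329 (j = 2 - 82834/(3*((-90886/39278))) = 2 - 82834/(3*((-90886*1/39278))) = 2 - 82834/(3*(-45443/19639)) = 2 - 82834*(-19639)/(3*45443) = 2 - 1/3*(-1626776926/45443) = 2 + 1626776926/136329 = 1627049584/136329 ≈ 11935.)
1/(j + 49139) = 1/(1627049584/136329 + 49139) = 1/(8326120315/136329) = 136329/8326120315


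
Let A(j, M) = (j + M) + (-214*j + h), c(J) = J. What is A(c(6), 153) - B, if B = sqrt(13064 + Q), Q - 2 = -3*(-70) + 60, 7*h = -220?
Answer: -8095/7 - 2*sqrt(3334) ≈ -1271.9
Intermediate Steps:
h = -220/7 (h = (1/7)*(-220) = -220/7 ≈ -31.429)
Q = 272 (Q = 2 + (-3*(-70) + 60) = 2 + (210 + 60) = 2 + 270 = 272)
A(j, M) = -220/7 + M - 213*j (A(j, M) = (j + M) + (-214*j - 220/7) = (M + j) + (-220/7 - 214*j) = -220/7 + M - 213*j)
B = 2*sqrt(3334) (B = sqrt(13064 + 272) = sqrt(13336) = 2*sqrt(3334) ≈ 115.48)
A(c(6), 153) - B = (-220/7 + 153 - 213*6) - 2*sqrt(3334) = (-220/7 + 153 - 1278) - 2*sqrt(3334) = -8095/7 - 2*sqrt(3334)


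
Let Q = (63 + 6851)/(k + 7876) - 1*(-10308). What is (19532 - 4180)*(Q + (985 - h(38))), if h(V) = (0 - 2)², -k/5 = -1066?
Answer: 1144410602848/6603 ≈ 1.7332e+8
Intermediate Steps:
k = 5330 (k = -5*(-1066) = 5330)
h(V) = 4 (h(V) = (-2)² = 4)
Q = 68067181/6603 (Q = (63 + 6851)/(5330 + 7876) - 1*(-10308) = 6914/13206 + 10308 = 6914*(1/13206) + 10308 = 3457/6603 + 10308 = 68067181/6603 ≈ 10309.)
(19532 - 4180)*(Q + (985 - h(38))) = (19532 - 4180)*(68067181/6603 + (985 - 1*4)) = 15352*(68067181/6603 + (985 - 4)) = 15352*(68067181/6603 + 981) = 15352*(74544724/6603) = 1144410602848/6603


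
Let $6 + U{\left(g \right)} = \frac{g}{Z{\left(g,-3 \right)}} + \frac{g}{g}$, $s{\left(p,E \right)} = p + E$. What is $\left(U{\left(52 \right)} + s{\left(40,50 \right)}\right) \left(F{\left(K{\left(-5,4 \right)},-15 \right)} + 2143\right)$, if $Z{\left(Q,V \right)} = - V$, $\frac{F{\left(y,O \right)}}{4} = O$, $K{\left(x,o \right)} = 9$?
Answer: $\frac{639481}{3} \approx 2.1316 \cdot 10^{5}$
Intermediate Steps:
$s{\left(p,E \right)} = E + p$
$F{\left(y,O \right)} = 4 O$
$U{\left(g \right)} = -5 + \frac{g}{3}$ ($U{\left(g \right)} = -6 + \left(\frac{g}{\left(-1\right) \left(-3\right)} + \frac{g}{g}\right) = -6 + \left(\frac{g}{3} + 1\right) = -6 + \left(1 + \frac{g}{3}\right) = -5 + \frac{g}{3}$)
$\left(U{\left(52 \right)} + s{\left(40,50 \right)}\right) \left(F{\left(K{\left(-5,4 \right)},-15 \right)} + 2143\right) = \left(\left(-5 + \frac{1}{3} \cdot 52\right) + \left(50 + 40\right)\right) \left(4 \left(-15\right) + 2143\right) = \left(\left(-5 + \frac{52}{3}\right) + 90\right) \left(-60 + 2143\right) = \left(\frac{37}{3} + 90\right) 2083 = \frac{307}{3} \cdot 2083 = \frac{639481}{3}$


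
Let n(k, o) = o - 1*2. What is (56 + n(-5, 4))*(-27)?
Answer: -1566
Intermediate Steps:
n(k, o) = -2 + o (n(k, o) = o - 2 = -2 + o)
(56 + n(-5, 4))*(-27) = (56 + (-2 + 4))*(-27) = (56 + 2)*(-27) = 58*(-27) = -1566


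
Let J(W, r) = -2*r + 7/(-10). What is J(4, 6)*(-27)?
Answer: 3429/10 ≈ 342.90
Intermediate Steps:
J(W, r) = -7/10 - 2*r (J(W, r) = -2*r + 7*(-⅒) = -2*r - 7/10 = -7/10 - 2*r)
J(4, 6)*(-27) = (-7/10 - 2*6)*(-27) = (-7/10 - 12)*(-27) = -127/10*(-27) = 3429/10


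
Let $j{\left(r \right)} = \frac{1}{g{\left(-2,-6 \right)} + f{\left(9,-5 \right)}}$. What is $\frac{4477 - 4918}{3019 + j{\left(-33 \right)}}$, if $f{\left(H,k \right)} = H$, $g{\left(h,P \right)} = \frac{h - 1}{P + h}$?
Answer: $- \frac{33075}{226433} \approx -0.14607$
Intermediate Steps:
$g{\left(h,P \right)} = \frac{-1 + h}{P + h}$
$j{\left(r \right)} = \frac{8}{75}$ ($j{\left(r \right)} = \frac{1}{\frac{-1 - 2}{-6 - 2} + 9} = \frac{1}{\frac{1}{-8} \left(-3\right) + 9} = \frac{1}{\left(- \frac{1}{8}\right) \left(-3\right) + 9} = \frac{1}{\frac{3}{8} + 9} = \frac{1}{\frac{75}{8}} = \frac{8}{75}$)
$\frac{4477 - 4918}{3019 + j{\left(-33 \right)}} = \frac{4477 - 4918}{3019 + \frac{8}{75}} = - \frac{441}{\frac{226433}{75}} = \left(-441\right) \frac{75}{226433} = - \frac{33075}{226433}$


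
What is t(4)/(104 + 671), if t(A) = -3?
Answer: -3/775 ≈ -0.0038710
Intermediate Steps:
t(4)/(104 + 671) = -3/(104 + 671) = -3/775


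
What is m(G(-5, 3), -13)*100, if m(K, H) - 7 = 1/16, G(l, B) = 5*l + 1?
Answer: 2825/4 ≈ 706.25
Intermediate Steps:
G(l, B) = 1 + 5*l
m(K, H) = 113/16 (m(K, H) = 7 + 1/16 = 113/16)
m(G(-5, 3), -13)*100 = (113/16)*100 = 2825/4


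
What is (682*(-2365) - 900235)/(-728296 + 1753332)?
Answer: -2513165/1025036 ≈ -2.4518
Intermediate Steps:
(682*(-2365) - 900235)/(-728296 + 1753332) = (-1612930 - 900235)/1025036 = -2513165*1/1025036 = -2513165/1025036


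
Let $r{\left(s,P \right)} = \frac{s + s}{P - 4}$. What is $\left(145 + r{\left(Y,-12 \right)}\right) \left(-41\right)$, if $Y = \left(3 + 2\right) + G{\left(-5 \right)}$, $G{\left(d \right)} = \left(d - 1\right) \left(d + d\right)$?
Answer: $- \frac{44895}{8} \approx -5611.9$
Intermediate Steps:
$G{\left(d \right)} = 2 d \left(-1 + d\right)$ ($G{\left(d \right)} = \left(-1 + d\right) 2 d = 2 d \left(-1 + d\right)$)
$Y = 65$ ($Y = \left(3 + 2\right) + 2 \left(-5\right) \left(-1 - 5\right) = 5 + 2 \left(-5\right) \left(-6\right) = 5 + 60 = 65$)
$r{\left(s,P \right)} = \frac{2 s}{-4 + P}$
$\left(145 + r{\left(Y,-12 \right)}\right) \left(-41\right) = \left(145 + 2 \cdot 65 \frac{1}{-4 - 12}\right) \left(-41\right) = \left(145 + 2 \cdot 65 \frac{1}{-16}\right) \left(-41\right) = \left(145 + 2 \cdot 65 \left(- \frac{1}{16}\right)\right) \left(-41\right) = \left(145 - \frac{65}{8}\right) \left(-41\right) = \frac{1095}{8} \left(-41\right) = - \frac{44895}{8}$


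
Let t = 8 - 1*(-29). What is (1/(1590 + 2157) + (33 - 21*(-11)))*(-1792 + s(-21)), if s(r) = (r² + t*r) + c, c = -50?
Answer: -718165734/1249 ≈ -5.7499e+5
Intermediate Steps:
t = 37 (t = 8 + 29 = 37)
s(r) = -50 + r² + 37*r (s(r) = (r² + 37*r) - 50 = -50 + r² + 37*r)
(1/(1590 + 2157) + (33 - 21*(-11)))*(-1792 + s(-21)) = (1/(1590 + 2157) + (33 - 21*(-11)))*(-1792 + (-50 + (-21)² + 37*(-21))) = (1/3747 + (33 + 231))*(-1792 + (-50 + 441 - 777)) = (1/3747 + 264)*(-1792 - 386) = (989209/3747)*(-2178) = -718165734/1249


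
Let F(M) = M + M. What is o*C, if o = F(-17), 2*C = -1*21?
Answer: 357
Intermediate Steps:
F(M) = 2*M
C = -21/2 (C = (-1*21)/2 = (½)*(-21) = -21/2 ≈ -10.500)
o = -34 (o = 2*(-17) = -34)
o*C = -34*(-21/2) = 357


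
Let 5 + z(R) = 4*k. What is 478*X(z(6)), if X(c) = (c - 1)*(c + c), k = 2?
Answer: 5736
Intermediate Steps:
z(R) = 3 (z(R) = -5 + 4*2 = -5 + 8 = 3)
X(c) = 2*c*(-1 + c) (X(c) = (-1 + c)*(2*c) = 2*c*(-1 + c))
478*X(z(6)) = 478*(2*3*(-1 + 3)) = 478*(2*3*2) = 478*12 = 5736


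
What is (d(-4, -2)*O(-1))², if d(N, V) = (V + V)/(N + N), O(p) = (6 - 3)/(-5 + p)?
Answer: 1/16 ≈ 0.062500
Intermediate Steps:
O(p) = 3/(-5 + p)
d(N, V) = V/N (d(N, V) = (2*V)/((2*N)) = (2*V)*(1/(2*N)) = V/N)
(d(-4, -2)*O(-1))² = ((-2/(-4))*(3/(-5 - 1)))² = ((-2*(-¼))*(3/(-6)))² = ((3*(-⅙))/2)² = ((½)*(-½))² = (-¼)² = 1/16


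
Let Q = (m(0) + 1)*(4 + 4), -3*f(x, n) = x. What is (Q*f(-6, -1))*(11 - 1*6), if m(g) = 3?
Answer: 320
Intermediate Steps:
f(x, n) = -x/3
Q = 32 (Q = (3 + 1)*(4 + 4) = 4*8 = 32)
(Q*f(-6, -1))*(11 - 1*6) = (32*(-⅓*(-6)))*(11 - 1*6) = (32*2)*(11 - 6) = 64*5 = 320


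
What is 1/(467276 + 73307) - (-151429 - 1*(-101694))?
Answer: 26885895506/540583 ≈ 49735.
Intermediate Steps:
1/(467276 + 73307) - (-151429 - 1*(-101694)) = 1/540583 - (-151429 + 101694) = 1/540583 - 1*(-49735) = 1/540583 + 49735 = 26885895506/540583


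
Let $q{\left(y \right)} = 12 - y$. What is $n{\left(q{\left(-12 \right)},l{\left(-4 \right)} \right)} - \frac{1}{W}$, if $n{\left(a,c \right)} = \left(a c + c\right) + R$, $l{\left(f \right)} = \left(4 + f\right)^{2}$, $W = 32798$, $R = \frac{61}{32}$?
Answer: $\frac{1000323}{524768} \approx 1.9062$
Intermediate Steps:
$R = \frac{61}{32}$ ($R = 61 \cdot \frac{1}{32} = \frac{61}{32} \approx 1.9063$)
$n{\left(a,c \right)} = \frac{61}{32} + c + a c$ ($n{\left(a,c \right)} = \left(a c + c\right) + \frac{61}{32} = \left(c + a c\right) + \frac{61}{32} = \frac{61}{32} + c + a c$)
$n{\left(q{\left(-12 \right)},l{\left(-4 \right)} \right)} - \frac{1}{W} = \left(\frac{61}{32} + \left(4 - 4\right)^{2} + \left(12 - -12\right) \left(4 - 4\right)^{2}\right) - \frac{1}{32798} = \left(\frac{61}{32} + 0^{2} + \left(12 + 12\right) 0^{2}\right) - \frac{1}{32798} = \left(\frac{61}{32} + 0 + 24 \cdot 0\right) - \frac{1}{32798} = \left(\frac{61}{32} + 0 + 0\right) - \frac{1}{32798} = \frac{61}{32} - \frac{1}{32798} = \frac{1000323}{524768}$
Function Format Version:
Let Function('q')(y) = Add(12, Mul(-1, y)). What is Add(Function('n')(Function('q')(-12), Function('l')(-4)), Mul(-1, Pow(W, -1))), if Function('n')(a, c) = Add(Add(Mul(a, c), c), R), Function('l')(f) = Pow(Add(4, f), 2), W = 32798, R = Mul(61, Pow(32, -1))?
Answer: Rational(1000323, 524768) ≈ 1.9062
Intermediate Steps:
R = Rational(61, 32) (R = Mul(61, Rational(1, 32)) = Rational(61, 32) ≈ 1.9063)
Function('n')(a, c) = Add(Rational(61, 32), c, Mul(a, c)) (Function('n')(a, c) = Add(Add(Mul(a, c), c), Rational(61, 32)) = Add(Add(c, Mul(a, c)), Rational(61, 32)) = Add(Rational(61, 32), c, Mul(a, c)))
Add(Function('n')(Function('q')(-12), Function('l')(-4)), Mul(-1, Pow(W, -1))) = Add(Add(Rational(61, 32), Pow(Add(4, -4), 2), Mul(Add(12, Mul(-1, -12)), Pow(Add(4, -4), 2))), Mul(-1, Pow(32798, -1))) = Add(Add(Rational(61, 32), Pow(0, 2), Mul(Add(12, 12), Pow(0, 2))), Mul(-1, Rational(1, 32798))) = Add(Add(Rational(61, 32), 0, Mul(24, 0)), Rational(-1, 32798)) = Add(Add(Rational(61, 32), 0, 0), Rational(-1, 32798)) = Add(Rational(61, 32), Rational(-1, 32798)) = Rational(1000323, 524768)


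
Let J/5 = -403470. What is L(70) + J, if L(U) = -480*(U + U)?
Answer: -2084550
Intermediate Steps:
J = -2017350 (J = 5*(-403470) = -2017350)
L(U) = -960*U
L(70) + J = -960*70 - 2017350 = -67200 - 2017350 = -2084550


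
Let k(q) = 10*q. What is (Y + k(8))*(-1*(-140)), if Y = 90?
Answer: 23800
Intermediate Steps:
(Y + k(8))*(-1*(-140)) = (90 + 10*8)*(-1*(-140)) = (90 + 80)*140 = 170*140 = 23800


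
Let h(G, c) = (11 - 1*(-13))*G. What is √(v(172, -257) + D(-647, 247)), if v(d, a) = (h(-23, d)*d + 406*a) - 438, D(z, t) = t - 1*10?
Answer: I*√199487 ≈ 446.64*I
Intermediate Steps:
h(G, c) = 24*G (h(G, c) = (11 + 13)*G = 24*G)
D(z, t) = -10 + t (D(z, t) = t - 10 = -10 + t)
v(d, a) = -438 - 552*d + 406*a (v(d, a) = ((24*(-23))*d + 406*a) - 438 = (-552*d + 406*a) - 438 = -438 - 552*d + 406*a)
√(v(172, -257) + D(-647, 247)) = √((-438 - 552*172 + 406*(-257)) + (-10 + 247)) = √((-438 - 94944 - 104342) + 237) = √(-199724 + 237) = √(-199487) = I*√199487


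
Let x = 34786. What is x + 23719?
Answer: 58505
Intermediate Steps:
x + 23719 = 34786 + 23719 = 58505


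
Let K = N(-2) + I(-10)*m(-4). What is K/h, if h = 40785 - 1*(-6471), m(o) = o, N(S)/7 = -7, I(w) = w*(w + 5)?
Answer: -83/15752 ≈ -0.0052692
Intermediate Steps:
I(w) = w*(5 + w)
N(S) = -49 (N(S) = 7*(-7) = -49)
K = -249 (K = -49 - 10*(5 - 10)*(-4) = -49 - 10*(-5)*(-4) = -49 + 50*(-4) = -49 - 200 = -249)
h = 47256 (h = 40785 + 6471 = 47256)
K/h = -249/47256 = -249*1/47256 = -83/15752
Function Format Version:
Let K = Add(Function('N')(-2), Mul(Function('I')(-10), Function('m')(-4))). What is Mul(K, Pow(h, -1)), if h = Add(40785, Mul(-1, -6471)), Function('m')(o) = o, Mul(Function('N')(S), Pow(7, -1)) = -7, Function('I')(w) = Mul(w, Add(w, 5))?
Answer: Rational(-83, 15752) ≈ -0.0052692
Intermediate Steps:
Function('I')(w) = Mul(w, Add(5, w))
Function('N')(S) = -49 (Function('N')(S) = Mul(7, -7) = -49)
K = -249 (K = Add(-49, Mul(Mul(-10, Add(5, -10)), -4)) = Add(-49, Mul(Mul(-10, -5), -4)) = Add(-49, Mul(50, -4)) = Add(-49, -200) = -249)
h = 47256 (h = Add(40785, 6471) = 47256)
Mul(K, Pow(h, -1)) = Mul(-249, Pow(47256, -1)) = Mul(-249, Rational(1, 47256)) = Rational(-83, 15752)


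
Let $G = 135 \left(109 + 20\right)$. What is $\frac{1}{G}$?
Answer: $\frac{1}{17415} \approx 5.7422 \cdot 10^{-5}$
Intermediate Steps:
$G = 17415$ ($G = 135 \cdot 129 = 17415$)
$\frac{1}{G} = \frac{1}{17415}$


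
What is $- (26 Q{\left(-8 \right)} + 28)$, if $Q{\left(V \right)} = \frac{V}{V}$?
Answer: $-54$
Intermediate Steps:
$Q{\left(V \right)} = 1$
$- (26 Q{\left(-8 \right)} + 28) = - (26 \cdot 1 + 28) = - (26 + 28) = \left(-1\right) 54 = -54$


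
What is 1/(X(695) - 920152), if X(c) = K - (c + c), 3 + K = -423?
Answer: -1/921968 ≈ -1.0846e-6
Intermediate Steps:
K = -426 (K = -3 - 423 = -426)
X(c) = -426 - 2*c (X(c) = -426 - (c + c) = -426 - 2*c)
1/(X(695) - 920152) = 1/((-426 - 2*695) - 920152) = 1/((-426 - 1390) - 920152) = 1/(-1816 - 920152) = 1/(-921968) = -1/921968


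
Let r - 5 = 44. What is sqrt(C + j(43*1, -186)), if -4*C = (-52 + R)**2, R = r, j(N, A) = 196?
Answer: 5*sqrt(31)/2 ≈ 13.919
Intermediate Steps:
r = 49 (r = 5 + 44 = 49)
R = 49
C = -9/4 (C = -(-52 + 49)**2/4 = -1/4*(-3)**2 = -1/4*9 = -9/4 ≈ -2.2500)
sqrt(C + j(43*1, -186)) = sqrt(-9/4 + 196) = sqrt(775/4) = 5*sqrt(31)/2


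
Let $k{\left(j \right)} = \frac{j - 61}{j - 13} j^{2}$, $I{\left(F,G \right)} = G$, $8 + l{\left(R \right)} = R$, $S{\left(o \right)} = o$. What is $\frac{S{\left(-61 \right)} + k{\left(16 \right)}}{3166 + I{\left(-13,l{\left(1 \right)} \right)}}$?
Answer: $- \frac{3901}{3159} \approx -1.2349$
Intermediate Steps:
$l{\left(R \right)} = -8 + R$
$k{\left(j \right)} = \frac{j^{2} \left(-61 + j\right)}{-13 + j}$ ($k{\left(j \right)} = \frac{-61 + j}{-13 + j} j^{2} = \frac{j^{2} \left(-61 + j\right)}{-13 + j}$)
$\frac{S{\left(-61 \right)} + k{\left(16 \right)}}{3166 + I{\left(-13,l{\left(1 \right)} \right)}} = \frac{-61 + \frac{16^{2} \left(-61 + 16\right)}{-13 + 16}}{3166 + \left(-8 + 1\right)} = \frac{-61 + 256 \cdot \frac{1}{3} \left(-45\right)}{3166 - 7} = \frac{-61 + 256 \cdot \frac{1}{3} \left(-45\right)}{3159} = \left(-61 - 3840\right) \frac{1}{3159} = \left(-3901\right) \frac{1}{3159} = - \frac{3901}{3159}$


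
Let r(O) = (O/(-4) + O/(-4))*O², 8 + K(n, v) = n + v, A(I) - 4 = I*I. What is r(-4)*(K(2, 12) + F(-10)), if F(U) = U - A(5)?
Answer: -1056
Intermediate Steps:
A(I) = 4 + I² (A(I) = 4 + I*I = 4 + I²)
K(n, v) = -8 + n + v (K(n, v) = -8 + (n + v) = -8 + n + v)
F(U) = -29 + U (F(U) = U - (4 + 5²) = U - (4 + 25) = U - 1*29 = U - 29 = -29 + U)
r(O) = -O³/2 (r(O) = (O*(-¼) + O*(-¼))*O² = (-O/4 - O/4)*O² = (-O/2)*O² = -O³/2)
r(-4)*(K(2, 12) + F(-10)) = (-½*(-4)³)*((-8 + 2 + 12) + (-29 - 10)) = (-½*(-64))*(6 - 39) = 32*(-33) = -1056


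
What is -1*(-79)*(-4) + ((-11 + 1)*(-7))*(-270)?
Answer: -19216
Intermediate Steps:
-1*(-79)*(-4) + ((-11 + 1)*(-7))*(-270) = 79*(-4) - 10*(-7)*(-270) = -316 + 70*(-270) = -316 - 18900 = -19216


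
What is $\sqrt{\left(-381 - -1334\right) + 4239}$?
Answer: $2 \sqrt{1298} \approx 72.056$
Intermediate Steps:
$\sqrt{\left(-381 - -1334\right) + 4239} = \sqrt{\left(-381 + 1334\right) + 4239} = \sqrt{953 + 4239} = \sqrt{5192} = 2 \sqrt{1298}$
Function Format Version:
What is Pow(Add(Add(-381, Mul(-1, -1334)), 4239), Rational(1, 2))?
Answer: Mul(2, Pow(1298, Rational(1, 2))) ≈ 72.056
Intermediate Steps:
Pow(Add(Add(-381, Mul(-1, -1334)), 4239), Rational(1, 2)) = Pow(Add(Add(-381, 1334), 4239), Rational(1, 2)) = Pow(Add(953, 4239), Rational(1, 2)) = Pow(5192, Rational(1, 2)) = Mul(2, Pow(1298, Rational(1, 2)))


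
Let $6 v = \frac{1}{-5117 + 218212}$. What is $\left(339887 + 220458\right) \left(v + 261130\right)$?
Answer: $\frac{37416811455214969}{255714} \approx 1.4632 \cdot 10^{11}$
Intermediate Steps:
$v = \frac{1}{1278570}$ ($v = \frac{1}{6 \left(-5117 + 218212\right)} = \frac{1}{6 \cdot 213095} = \frac{1}{6} \cdot \frac{1}{213095} = \frac{1}{1278570} \approx 7.8212 \cdot 10^{-7}$)
$\left(339887 + 220458\right) \left(v + 261130\right) = \left(339887 + 220458\right) \left(\frac{1}{1278570} + 261130\right) = 560345 \cdot \frac{333872984101}{1278570} = \frac{37416811455214969}{255714}$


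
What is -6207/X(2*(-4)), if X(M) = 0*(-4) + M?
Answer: 6207/8 ≈ 775.88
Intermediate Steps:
X(M) = M (X(M) = 0 + M = M)
-6207/X(2*(-4)) = -6207/(2*(-4)) = -6207/(-8) = -6207*(-1/8) = 6207/8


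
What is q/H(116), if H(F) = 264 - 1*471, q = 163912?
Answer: -163912/207 ≈ -791.85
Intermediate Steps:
H(F) = -207 (H(F) = 264 - 471 = -207)
q/H(116) = 163912/(-207) = 163912*(-1/207) = -163912/207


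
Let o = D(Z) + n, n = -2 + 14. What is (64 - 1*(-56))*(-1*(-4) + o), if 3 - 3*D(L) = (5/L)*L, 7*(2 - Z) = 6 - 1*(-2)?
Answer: 1840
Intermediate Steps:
Z = 6/7 (Z = 2 - (6 - 1*(-2))/7 = 2 - (6 + 2)/7 = 2 - ⅐*8 = 2 - 8/7 = 6/7 ≈ 0.85714)
n = 12
D(L) = -⅔ (D(L) = 1 - 5/L*L/3 = 1 - ⅓*5 = 1 - 5/3 = -⅔)
o = 34/3 (o = -⅔ + 12 = 34/3 ≈ 11.333)
(64 - 1*(-56))*(-1*(-4) + o) = (64 - 1*(-56))*(-1*(-4) + 34/3) = (64 + 56)*(4 + 34/3) = 120*(46/3) = 1840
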